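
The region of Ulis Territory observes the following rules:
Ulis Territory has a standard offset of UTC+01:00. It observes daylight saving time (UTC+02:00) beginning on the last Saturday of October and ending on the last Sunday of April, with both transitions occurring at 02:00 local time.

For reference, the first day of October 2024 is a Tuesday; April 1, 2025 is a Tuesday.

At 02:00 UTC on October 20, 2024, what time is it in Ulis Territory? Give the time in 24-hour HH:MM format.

1 October 2024 is a Tuesday, so Saturdays fall on 5, 12, 19, 26; the last is October 26.
1 April 2025 is a Tuesday, so Sundays fall on 6, 13, 20, 27; the last is April 27.
At the standard offset (UTC+01:00), 02:00 UTC + 1h = 03:00 Ulis Territory standard time.
The standard-time date in Ulis Territory, October 20, 2024, is outside the daylight-saving period (26 October 2024 – 27 April 2025), so Ulis Territory is on standard time, UTC+01:00.
02:00 UTC + 1h = 03:00 local.

03:00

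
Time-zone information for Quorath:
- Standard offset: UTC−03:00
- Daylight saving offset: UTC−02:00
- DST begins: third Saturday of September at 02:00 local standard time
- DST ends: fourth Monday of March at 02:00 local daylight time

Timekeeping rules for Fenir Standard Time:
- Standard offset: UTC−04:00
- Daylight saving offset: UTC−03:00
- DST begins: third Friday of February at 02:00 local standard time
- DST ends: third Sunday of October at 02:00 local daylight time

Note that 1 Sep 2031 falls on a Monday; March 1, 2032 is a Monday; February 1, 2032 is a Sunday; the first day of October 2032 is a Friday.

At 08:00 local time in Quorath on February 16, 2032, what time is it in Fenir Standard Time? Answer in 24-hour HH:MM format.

1 September 2031 is a Monday, so the first Saturday is September 6 and the third is September 20.
1 March 2032 is a Monday, so the first Monday is March 1 and the fourth is March 22.
February 16, 2032 falls between 20 September 2031 and 22 March 2032, so daylight saving is in effect and Quorath is at UTC−02:00.
08:00 Quorath + 2h = 10:00 UTC.
1 February 2032 is a Sunday, so the first Friday is February 6 and the third is February 20.
1 October 2032 is a Friday, so the first Sunday is October 3 and the third is October 17.
At the standard offset (UTC−04:00), 10:00 UTC − 4h = 06:00 Fenir Standard Time standard time.
Daylight saving runs 20 February – 17 October; the standard-time date in Fenir Standard Time, February 16, 2032, is outside that window, so Fenir Standard Time is on standard time at UTC−04:00.
10:00 UTC − 4h = 06:00 Fenir Standard Time.

06:00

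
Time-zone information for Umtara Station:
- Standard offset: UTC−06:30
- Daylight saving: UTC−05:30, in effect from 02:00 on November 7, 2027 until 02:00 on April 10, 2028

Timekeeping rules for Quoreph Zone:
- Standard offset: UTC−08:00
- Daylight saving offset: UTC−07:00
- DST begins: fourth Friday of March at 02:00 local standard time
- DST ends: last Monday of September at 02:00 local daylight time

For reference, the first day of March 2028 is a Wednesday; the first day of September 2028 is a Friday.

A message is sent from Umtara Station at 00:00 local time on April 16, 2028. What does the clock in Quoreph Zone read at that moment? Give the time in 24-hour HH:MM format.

23:30

April 16, 2028 does not fall between 7 November 2027 and 10 April 2028, so daylight saving is not in effect and Umtara Station is at UTC−06:30.
00:00 Umtara Station + 6h30m = 06:30 UTC.
1 March 2028 is a Wednesday, so the first Friday is March 3 and the fourth is March 24.
1 September 2028 is a Friday, so Mondays fall on 4, 11, 18, 25; the last is September 25.
At the standard offset (UTC−08:00), 06:30 UTC − 8h = 22:30 Quoreph Zone standard time (rolling into the previous day, 15 April 2028).
The standard-time date in Quoreph Zone, April 15, 2028, lies within the daylight-saving period (24 March – 25 September), so Quoreph Zone is on daylight time, UTC−07:00.
06:30 UTC − 7h = 23:30 Quoreph Zone (rolling into the previous day, 15 April 2028).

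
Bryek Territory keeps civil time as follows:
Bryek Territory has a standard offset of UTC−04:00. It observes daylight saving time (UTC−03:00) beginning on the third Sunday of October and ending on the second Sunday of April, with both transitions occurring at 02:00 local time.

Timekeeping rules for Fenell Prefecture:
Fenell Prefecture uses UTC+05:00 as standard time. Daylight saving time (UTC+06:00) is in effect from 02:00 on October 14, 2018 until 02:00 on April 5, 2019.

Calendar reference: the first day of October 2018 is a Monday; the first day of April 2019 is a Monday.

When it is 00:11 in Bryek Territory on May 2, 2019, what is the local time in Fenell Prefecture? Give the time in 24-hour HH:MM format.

09:11

1 October 2018 is a Monday, so the first Sunday is October 7 and the third is October 21.
1 April 2019 is a Monday, so the first Sunday is April 7 and the second is April 14.
May 2, 2019 does not fall between 21 October 2018 and 14 April 2019, so daylight saving is not in effect and Bryek Territory is at UTC−04:00.
00:11 Bryek Territory + 4h = 04:11 UTC.
At the standard offset (UTC+05:00), 04:11 UTC + 5h = 09:11 Fenell Prefecture standard time.
The standard-time date in Fenell Prefecture, May 2, 2019, is outside the daylight-saving period (14 October 2018 – 5 April 2019), so Fenell Prefecture is on standard time, UTC+05:00.
04:11 UTC + 5h = 09:11 Fenell Prefecture.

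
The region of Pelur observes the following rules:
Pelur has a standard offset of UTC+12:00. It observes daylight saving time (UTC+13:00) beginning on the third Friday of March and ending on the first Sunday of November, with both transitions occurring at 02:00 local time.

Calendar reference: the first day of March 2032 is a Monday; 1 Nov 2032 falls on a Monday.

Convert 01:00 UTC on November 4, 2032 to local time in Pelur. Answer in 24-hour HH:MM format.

1 March 2032 is a Monday, so the first Friday is March 5 and the third is March 19.
1 November 2032 is a Monday, so the first Sunday is November 7.
At the standard offset (UTC+12:00), 01:00 UTC + 12h = 13:00 Pelur standard time.
The standard-time date in Pelur, November 4, 2032, falls between 19 March and 7 November, so daylight saving is in effect and Pelur is at UTC+13:00.
01:00 UTC + 13h = 14:00 local.

14:00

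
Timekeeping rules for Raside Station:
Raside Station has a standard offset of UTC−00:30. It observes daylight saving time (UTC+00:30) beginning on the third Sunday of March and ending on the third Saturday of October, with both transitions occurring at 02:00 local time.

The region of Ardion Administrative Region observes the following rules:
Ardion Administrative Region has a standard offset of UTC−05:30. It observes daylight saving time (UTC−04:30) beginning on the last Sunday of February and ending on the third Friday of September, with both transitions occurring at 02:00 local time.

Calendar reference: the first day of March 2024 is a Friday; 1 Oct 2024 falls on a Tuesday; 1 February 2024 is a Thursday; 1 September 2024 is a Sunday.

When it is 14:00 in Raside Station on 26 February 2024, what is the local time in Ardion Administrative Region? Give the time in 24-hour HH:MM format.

1 March 2024 is a Friday, so the first Sunday is March 3 and the third is March 17.
1 October 2024 is a Tuesday, so the first Saturday is October 5 and the third is October 19.
Daylight saving runs 17 March – 19 October; 26 February 2024 is outside that window, so Raside Station is on standard time at UTC−00:30.
14:00 Raside Station + 0h30m = 14:30 UTC.
1 February 2024 is a Thursday, so Sundays fall on 4, 11, 18, 25; the last is February 25.
1 September 2024 is a Sunday, so the first Friday is September 6 and the third is September 20.
At the standard offset (UTC−05:30), 14:30 UTC − 5h30m = 09:00 Ardion Administrative Region standard time.
Daylight saving runs 25 February – 20 September; the standard-time date in Ardion Administrative Region, 26 February 2024, is inside that window, so Ardion Administrative Region is at UTC−04:30.
14:30 UTC − 4h30m = 10:00 Ardion Administrative Region.

10:00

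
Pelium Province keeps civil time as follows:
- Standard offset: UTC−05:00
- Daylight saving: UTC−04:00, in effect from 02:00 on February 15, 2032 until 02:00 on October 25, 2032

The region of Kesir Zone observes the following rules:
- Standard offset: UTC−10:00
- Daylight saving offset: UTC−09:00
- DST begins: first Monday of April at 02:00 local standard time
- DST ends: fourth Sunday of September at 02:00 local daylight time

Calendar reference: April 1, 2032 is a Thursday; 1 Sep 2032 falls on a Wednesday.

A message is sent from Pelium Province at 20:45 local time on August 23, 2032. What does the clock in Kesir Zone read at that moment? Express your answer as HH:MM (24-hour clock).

15:45

August 23, 2032 lies within the daylight-saving period (15 February – 25 October), so Pelium Province is on daylight time, UTC−04:00.
20:45 Pelium Province + 4h = 00:45 UTC (rolling into the next day, 24 August 2032).
1 April 2032 is a Thursday, so the first Monday is April 5.
1 September 2032 is a Wednesday, so the first Sunday is September 5 and the fourth is September 26.
At the standard offset (UTC−10:00), 00:45 UTC − 10h = 14:45 Kesir Zone standard time (rolling into the previous day, 23 August 2032).
The standard-time date in Kesir Zone, August 23, 2032, falls between 5 April and 26 September, so daylight saving is in effect and Kesir Zone is at UTC−09:00.
00:45 UTC − 9h = 15:45 Kesir Zone (rolling into the previous day, 23 August 2032).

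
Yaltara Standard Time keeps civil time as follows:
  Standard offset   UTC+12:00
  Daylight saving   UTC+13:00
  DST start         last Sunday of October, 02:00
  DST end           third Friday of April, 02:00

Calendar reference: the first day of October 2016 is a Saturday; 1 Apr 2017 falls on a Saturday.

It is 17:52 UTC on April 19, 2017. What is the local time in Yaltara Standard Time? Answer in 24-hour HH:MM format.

06:52

1 October 2016 is a Saturday, so Sundays fall on 2, 9, 16, 23, 30; the last is October 30.
1 April 2017 is a Saturday, so the first Friday is April 7 and the third is April 21.
At the standard offset (UTC+12:00), 17:52 UTC + 12h = 05:52 Yaltara Standard Time standard time (rolling into the next day, 20 April 2017).
The standard-time date in Yaltara Standard Time, April 20, 2017, falls between 30 October 2016 and 21 April 2017, so daylight saving is in effect and Yaltara Standard Time is at UTC+13:00.
17:52 UTC + 13h = 06:52 local (rolling into the next day, 20 April 2017).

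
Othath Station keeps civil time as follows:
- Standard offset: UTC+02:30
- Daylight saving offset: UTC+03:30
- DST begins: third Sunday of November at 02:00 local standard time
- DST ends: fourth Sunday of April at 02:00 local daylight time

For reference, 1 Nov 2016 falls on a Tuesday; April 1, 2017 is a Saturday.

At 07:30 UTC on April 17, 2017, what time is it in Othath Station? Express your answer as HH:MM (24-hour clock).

11:00

1 November 2016 is a Tuesday, so the first Sunday is November 6 and the third is November 20.
1 April 2017 is a Saturday, so the first Sunday is April 2 and the fourth is April 23.
At the standard offset (UTC+02:30), 07:30 UTC + 2h30m = 10:00 Othath Station standard time.
The standard-time date in Othath Station, April 17, 2017, lies within the daylight-saving period (20 November 2016 – 23 April 2017), so Othath Station is on daylight time, UTC+03:30.
07:30 UTC + 3h30m = 11:00 local.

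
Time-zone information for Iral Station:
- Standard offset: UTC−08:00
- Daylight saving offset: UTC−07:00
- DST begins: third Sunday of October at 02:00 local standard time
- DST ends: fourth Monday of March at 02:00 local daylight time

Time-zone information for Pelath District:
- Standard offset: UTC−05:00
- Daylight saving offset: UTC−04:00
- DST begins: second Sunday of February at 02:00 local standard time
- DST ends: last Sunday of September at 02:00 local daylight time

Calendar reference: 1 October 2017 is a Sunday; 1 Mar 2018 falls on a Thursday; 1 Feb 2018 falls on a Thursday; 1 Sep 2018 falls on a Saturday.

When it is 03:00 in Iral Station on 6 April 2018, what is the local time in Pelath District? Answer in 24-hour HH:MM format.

07:00

1 October 2017 is a Sunday, so the first Sunday is October 1 and the third is October 15.
1 March 2018 is a Thursday, so the first Monday is March 5 and the fourth is March 26.
6 April 2018 does not fall between 15 October 2017 and 26 March 2018, so daylight saving is not in effect and Iral Station is at UTC−08:00.
03:00 Iral Station + 8h = 11:00 UTC.
1 February 2018 is a Thursday, so the first Sunday is February 4 and the second is February 11.
1 September 2018 is a Saturday, so Sundays fall on 2, 9, 16, 23, 30; the last is September 30.
At the standard offset (UTC−05:00), 11:00 UTC − 5h = 06:00 Pelath District standard time.
The standard-time date in Pelath District, 6 April 2018, falls between 11 February and 30 September, so daylight saving is in effect and Pelath District is at UTC−04:00.
11:00 UTC − 4h = 07:00 Pelath District.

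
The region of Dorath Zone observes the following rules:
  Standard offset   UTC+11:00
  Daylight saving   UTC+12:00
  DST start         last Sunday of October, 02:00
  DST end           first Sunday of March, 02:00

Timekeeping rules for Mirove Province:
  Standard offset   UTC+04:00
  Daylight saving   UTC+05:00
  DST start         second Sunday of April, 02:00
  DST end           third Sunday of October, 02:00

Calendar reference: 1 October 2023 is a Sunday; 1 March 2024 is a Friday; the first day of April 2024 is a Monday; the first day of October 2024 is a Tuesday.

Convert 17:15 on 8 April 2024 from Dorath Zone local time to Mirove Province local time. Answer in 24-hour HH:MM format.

10:15

1 October 2023 is a Sunday, so Sundays fall on 1, 8, 15, 22, 29; the last is October 29.
1 March 2024 is a Friday, so the first Sunday is March 3.
8 April 2024 is outside the daylight-saving period (29 October 2023 – 3 March 2024), so Dorath Zone is on standard time, UTC+11:00.
17:15 Dorath Zone − 11h = 06:15 UTC.
1 April 2024 is a Monday, so the first Sunday is April 7 and the second is April 14.
1 October 2024 is a Tuesday, so the first Sunday is October 6 and the third is October 20.
At the standard offset (UTC+04:00), 06:15 UTC + 4h = 10:15 Mirove Province standard time.
The standard-time date in Mirove Province, 8 April 2024, is outside the daylight-saving period (14 April – 20 October), so Mirove Province is on standard time, UTC+04:00.
06:15 UTC + 4h = 10:15 Mirove Province.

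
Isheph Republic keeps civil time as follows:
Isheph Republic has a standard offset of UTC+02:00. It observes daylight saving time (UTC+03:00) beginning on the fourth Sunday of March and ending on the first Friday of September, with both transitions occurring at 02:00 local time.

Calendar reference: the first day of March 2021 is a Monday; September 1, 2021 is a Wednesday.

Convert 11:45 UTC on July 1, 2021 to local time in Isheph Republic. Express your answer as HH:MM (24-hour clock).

14:45

1 March 2021 is a Monday, so the first Sunday is March 7 and the fourth is March 28.
1 September 2021 is a Wednesday, so the first Friday is September 3.
At the standard offset (UTC+02:00), 11:45 UTC + 2h = 13:45 Isheph Republic standard time.
The standard-time date in Isheph Republic, July 1, 2021, lies within the daylight-saving period (28 March – 3 September), so Isheph Republic is on daylight time, UTC+03:00.
11:45 UTC + 3h = 14:45 local.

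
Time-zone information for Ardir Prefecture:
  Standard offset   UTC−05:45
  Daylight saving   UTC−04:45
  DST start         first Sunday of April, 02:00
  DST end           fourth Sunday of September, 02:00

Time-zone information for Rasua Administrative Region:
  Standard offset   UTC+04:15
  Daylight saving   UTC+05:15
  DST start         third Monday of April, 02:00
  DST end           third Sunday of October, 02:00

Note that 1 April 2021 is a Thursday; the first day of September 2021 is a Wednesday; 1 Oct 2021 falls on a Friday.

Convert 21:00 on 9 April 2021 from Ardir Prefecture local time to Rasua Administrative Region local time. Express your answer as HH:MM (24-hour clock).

06:00

1 April 2021 is a Thursday, so the first Sunday is April 4.
1 September 2021 is a Wednesday, so the first Sunday is September 5 and the fourth is September 26.
9 April 2021 lies within the daylight-saving period (4 April – 26 September), so Ardir Prefecture is on daylight time, UTC−04:45.
21:00 Ardir Prefecture + 4h45m = 01:45 UTC (rolling into the next day, 10 April 2021).
1 April 2021 is a Thursday, so the first Monday is April 5 and the third is April 19.
1 October 2021 is a Friday, so the first Sunday is October 3 and the third is October 17.
At the standard offset (UTC+04:15), 01:45 UTC + 4h15m = 06:00 Rasua Administrative Region standard time.
The standard-time date in Rasua Administrative Region, 10 April 2021, does not fall between 19 April and 17 October, so daylight saving is not in effect and Rasua Administrative Region is at UTC+04:15.
01:45 UTC + 4h15m = 06:00 Rasua Administrative Region.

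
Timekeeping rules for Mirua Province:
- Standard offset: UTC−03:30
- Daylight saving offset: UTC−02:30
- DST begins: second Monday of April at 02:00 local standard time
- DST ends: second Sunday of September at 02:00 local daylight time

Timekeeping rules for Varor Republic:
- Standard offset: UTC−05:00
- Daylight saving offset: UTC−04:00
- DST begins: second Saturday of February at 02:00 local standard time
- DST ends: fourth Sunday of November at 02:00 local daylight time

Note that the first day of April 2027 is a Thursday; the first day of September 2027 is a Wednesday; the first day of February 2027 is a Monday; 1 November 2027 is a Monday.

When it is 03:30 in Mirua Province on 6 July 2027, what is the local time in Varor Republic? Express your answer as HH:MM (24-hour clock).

1 April 2027 is a Thursday, so the first Monday is April 5 and the second is April 12.
1 September 2027 is a Wednesday, so the first Sunday is September 5 and the second is September 12.
Daylight saving runs 12 April – 12 September; 6 July 2027 is inside that window, so Mirua Province is at UTC−02:30.
03:30 Mirua Province + 2h30m = 06:00 UTC.
1 February 2027 is a Monday, so the first Saturday is February 6 and the second is February 13.
1 November 2027 is a Monday, so the first Sunday is November 7 and the fourth is November 28.
At the standard offset (UTC−05:00), 06:00 UTC − 5h = 01:00 Varor Republic standard time.
The standard-time date in Varor Republic, 6 July 2027, lies within the daylight-saving period (13 February – 28 November), so Varor Republic is on daylight time, UTC−04:00.
06:00 UTC − 4h = 02:00 Varor Republic.

02:00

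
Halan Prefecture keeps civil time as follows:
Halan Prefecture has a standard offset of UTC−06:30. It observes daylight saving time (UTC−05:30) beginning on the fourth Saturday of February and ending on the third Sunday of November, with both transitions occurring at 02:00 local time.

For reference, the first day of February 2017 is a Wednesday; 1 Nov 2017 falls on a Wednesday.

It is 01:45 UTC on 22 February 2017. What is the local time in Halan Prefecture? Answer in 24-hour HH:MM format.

19:15

1 February 2017 is a Wednesday, so the first Saturday is February 4 and the fourth is February 25.
1 November 2017 is a Wednesday, so the first Sunday is November 5 and the third is November 19.
At the standard offset (UTC−06:30), 01:45 UTC − 6h30m = 19:15 Halan Prefecture standard time (rolling into the previous day, 21 February 2017).
Daylight saving runs 25 February – 19 November; the standard-time date in Halan Prefecture, 21 February 2017, is outside that window, so Halan Prefecture is on standard time at UTC−06:30.
01:45 UTC − 6h30m = 19:15 local (rolling into the previous day, 21 February 2017).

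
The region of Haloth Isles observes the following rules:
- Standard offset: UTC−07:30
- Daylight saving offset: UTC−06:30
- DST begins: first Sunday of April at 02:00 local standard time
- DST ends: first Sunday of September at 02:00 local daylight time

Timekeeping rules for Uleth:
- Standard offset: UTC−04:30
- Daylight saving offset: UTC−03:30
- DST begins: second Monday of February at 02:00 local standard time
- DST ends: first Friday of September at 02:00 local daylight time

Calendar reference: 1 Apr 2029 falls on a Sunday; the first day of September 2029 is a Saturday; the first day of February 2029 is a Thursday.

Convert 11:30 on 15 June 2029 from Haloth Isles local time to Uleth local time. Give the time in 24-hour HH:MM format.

1 April 2029 is a Sunday, so the first Sunday is April 1.
1 September 2029 is a Saturday, so the first Sunday is September 2.
15 June 2029 falls between 1 April and 2 September, so daylight saving is in effect and Haloth Isles is at UTC−06:30.
11:30 Haloth Isles + 6h30m = 18:00 UTC.
1 February 2029 is a Thursday, so the first Monday is February 5 and the second is February 12.
1 September 2029 is a Saturday, so the first Friday is September 7.
At the standard offset (UTC−04:30), 18:00 UTC − 4h30m = 13:30 Uleth standard time.
The standard-time date in Uleth, 15 June 2029, lies within the daylight-saving period (12 February – 7 September), so Uleth is on daylight time, UTC−03:30.
18:00 UTC − 3h30m = 14:30 Uleth.

14:30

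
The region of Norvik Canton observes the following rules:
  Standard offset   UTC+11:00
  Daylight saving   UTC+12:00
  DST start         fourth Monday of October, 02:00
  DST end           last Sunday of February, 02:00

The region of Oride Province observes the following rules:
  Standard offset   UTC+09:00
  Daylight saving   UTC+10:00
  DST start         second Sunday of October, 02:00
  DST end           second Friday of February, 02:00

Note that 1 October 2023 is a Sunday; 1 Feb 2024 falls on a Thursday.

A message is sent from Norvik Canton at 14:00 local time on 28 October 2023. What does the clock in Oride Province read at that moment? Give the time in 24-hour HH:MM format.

12:00

1 October 2023 is a Sunday, so the first Monday is October 2 and the fourth is October 23.
1 February 2024 is a Thursday, so Sundays fall on 4, 11, 18, 25; the last is February 25.
28 October 2023 lies within the daylight-saving period (23 October 2023 – 25 February 2024), so Norvik Canton is on daylight time, UTC+12:00.
14:00 Norvik Canton − 12h = 02:00 UTC.
1 October 2023 is a Sunday, so the first Sunday is October 1 and the second is October 8.
1 February 2024 is a Thursday, so the first Friday is February 2 and the second is February 9.
At the standard offset (UTC+09:00), 02:00 UTC + 9h = 11:00 Oride Province standard time.
Daylight saving runs 8 October 2023 – 9 February 2024; the standard-time date in Oride Province, 28 October 2023, is inside that window, so Oride Province is at UTC+10:00.
02:00 UTC + 10h = 12:00 Oride Province.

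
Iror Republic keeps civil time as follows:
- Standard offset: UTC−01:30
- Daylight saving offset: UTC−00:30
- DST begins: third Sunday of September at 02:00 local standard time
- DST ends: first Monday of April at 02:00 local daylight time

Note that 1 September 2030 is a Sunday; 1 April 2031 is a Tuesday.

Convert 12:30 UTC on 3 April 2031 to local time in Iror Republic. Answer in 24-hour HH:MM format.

12:00

1 September 2030 is a Sunday, so the first Sunday is September 1 and the third is September 15.
1 April 2031 is a Tuesday, so the first Monday is April 7.
At the standard offset (UTC−01:30), 12:30 UTC − 1h30m = 11:00 Iror Republic standard time.
The standard-time date in Iror Republic, 3 April 2031, lies within the daylight-saving period (15 September 2030 – 7 April 2031), so Iror Republic is on daylight time, UTC−00:30.
12:30 UTC − 0h30m = 12:00 local.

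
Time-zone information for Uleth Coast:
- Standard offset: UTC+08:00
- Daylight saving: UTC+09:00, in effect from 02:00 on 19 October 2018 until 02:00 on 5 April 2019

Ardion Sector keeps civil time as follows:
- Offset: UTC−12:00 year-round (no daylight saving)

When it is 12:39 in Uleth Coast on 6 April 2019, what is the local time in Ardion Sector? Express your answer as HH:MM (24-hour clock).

16:39

6 April 2019 is outside the daylight-saving period (19 October 2018 – 5 April 2019), so Uleth Coast is on standard time, UTC+08:00.
12:39 Uleth Coast − 8h = 04:39 UTC.
Ardion Sector stays on UTC−12:00 all year.
04:39 UTC − 12h = 16:39 Ardion Sector (rolling into the previous day, 5 April 2019).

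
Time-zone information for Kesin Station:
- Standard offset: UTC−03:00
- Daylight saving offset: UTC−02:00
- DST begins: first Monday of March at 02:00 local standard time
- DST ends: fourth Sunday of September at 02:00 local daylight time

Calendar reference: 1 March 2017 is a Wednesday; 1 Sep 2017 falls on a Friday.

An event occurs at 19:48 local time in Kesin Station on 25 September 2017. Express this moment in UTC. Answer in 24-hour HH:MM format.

22:48

1 March 2017 is a Wednesday, so the first Monday is March 6.
1 September 2017 is a Friday, so the first Sunday is September 3 and the fourth is September 24.
Daylight saving runs 6 March – 24 September; 25 September 2017 is outside that window, so Kesin Station is on standard time at UTC−03:00.
19:48 local + 3h = 22:48 UTC.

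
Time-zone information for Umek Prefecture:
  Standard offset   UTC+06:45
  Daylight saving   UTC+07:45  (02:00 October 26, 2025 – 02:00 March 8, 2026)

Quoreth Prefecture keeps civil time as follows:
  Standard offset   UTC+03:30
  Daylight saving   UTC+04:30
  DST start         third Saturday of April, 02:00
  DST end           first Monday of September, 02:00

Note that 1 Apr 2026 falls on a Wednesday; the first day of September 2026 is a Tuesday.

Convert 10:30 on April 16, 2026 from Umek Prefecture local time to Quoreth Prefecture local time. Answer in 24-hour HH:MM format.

07:15

Daylight saving runs 26 October 2025 – 8 March 2026; April 16, 2026 is outside that window, so Umek Prefecture is on standard time at UTC+06:45.
10:30 Umek Prefecture − 6h45m = 03:45 UTC.
1 April 2026 is a Wednesday, so the first Saturday is April 4 and the third is April 18.
1 September 2026 is a Tuesday, so the first Monday is September 7.
At the standard offset (UTC+03:30), 03:45 UTC + 3h30m = 07:15 Quoreth Prefecture standard time.
The standard-time date in Quoreth Prefecture, April 16, 2026, is outside the daylight-saving period (18 April – 7 September), so Quoreth Prefecture is on standard time, UTC+03:30.
03:45 UTC + 3h30m = 07:15 Quoreth Prefecture.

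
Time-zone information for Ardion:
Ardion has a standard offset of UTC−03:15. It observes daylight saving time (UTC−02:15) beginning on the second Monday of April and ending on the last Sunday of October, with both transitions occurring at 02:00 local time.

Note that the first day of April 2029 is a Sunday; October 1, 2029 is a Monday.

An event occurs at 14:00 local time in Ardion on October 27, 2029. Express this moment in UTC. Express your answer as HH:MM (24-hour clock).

16:15

1 April 2029 is a Sunday, so the first Monday is April 2 and the second is April 9.
1 October 2029 is a Monday, so Sundays fall on 7, 14, 21, 28; the last is October 28.
October 27, 2029 lies within the daylight-saving period (9 April – 28 October), so Ardion is on daylight time, UTC−02:15.
14:00 local + 2h15m = 16:15 UTC.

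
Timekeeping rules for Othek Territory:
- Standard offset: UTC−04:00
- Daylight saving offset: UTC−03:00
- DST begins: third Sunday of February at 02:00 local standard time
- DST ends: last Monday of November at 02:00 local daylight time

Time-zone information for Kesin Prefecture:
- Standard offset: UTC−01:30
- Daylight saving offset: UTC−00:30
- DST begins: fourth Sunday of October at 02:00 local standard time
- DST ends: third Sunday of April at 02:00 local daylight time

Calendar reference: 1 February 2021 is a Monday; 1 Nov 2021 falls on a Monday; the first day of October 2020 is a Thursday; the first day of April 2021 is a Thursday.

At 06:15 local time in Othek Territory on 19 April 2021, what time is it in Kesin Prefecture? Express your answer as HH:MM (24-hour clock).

1 February 2021 is a Monday, so the first Sunday is February 7 and the third is February 21.
1 November 2021 is a Monday, so Mondays fall on 1, 8, 15, 22, 29; the last is November 29.
19 April 2021 lies within the daylight-saving period (21 February – 29 November), so Othek Territory is on daylight time, UTC−03:00.
06:15 Othek Territory + 3h = 09:15 UTC.
1 October 2020 is a Thursday, so the first Sunday is October 4 and the fourth is October 25.
1 April 2021 is a Thursday, so the first Sunday is April 4 and the third is April 18.
At the standard offset (UTC−01:30), 09:15 UTC − 1h30m = 07:45 Kesin Prefecture standard time.
Daylight saving runs 25 October 2020 – 18 April 2021; the standard-time date in Kesin Prefecture, 19 April 2021, is outside that window, so Kesin Prefecture is on standard time at UTC−01:30.
09:15 UTC − 1h30m = 07:45 Kesin Prefecture.

07:45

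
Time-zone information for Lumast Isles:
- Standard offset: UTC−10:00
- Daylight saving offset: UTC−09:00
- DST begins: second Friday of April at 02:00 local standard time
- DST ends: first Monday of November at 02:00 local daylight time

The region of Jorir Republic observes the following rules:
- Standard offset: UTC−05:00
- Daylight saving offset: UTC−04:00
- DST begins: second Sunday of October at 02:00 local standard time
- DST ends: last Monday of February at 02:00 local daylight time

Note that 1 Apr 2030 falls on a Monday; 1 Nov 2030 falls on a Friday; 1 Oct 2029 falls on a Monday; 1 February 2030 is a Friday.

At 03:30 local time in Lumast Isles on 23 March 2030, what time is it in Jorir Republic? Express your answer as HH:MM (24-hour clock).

1 April 2030 is a Monday, so the first Friday is April 5 and the second is April 12.
1 November 2030 is a Friday, so the first Monday is November 4.
23 March 2030 does not fall between 12 April and 4 November, so daylight saving is not in effect and Lumast Isles is at UTC−10:00.
03:30 Lumast Isles + 10h = 13:30 UTC.
1 October 2029 is a Monday, so the first Sunday is October 7 and the second is October 14.
1 February 2030 is a Friday, so Mondays fall on 4, 11, 18, 25; the last is February 25.
At the standard offset (UTC−05:00), 13:30 UTC − 5h = 08:30 Jorir Republic standard time.
Daylight saving runs 14 October 2029 – 25 February 2030; the standard-time date in Jorir Republic, 23 March 2030, is outside that window, so Jorir Republic is on standard time at UTC−05:00.
13:30 UTC − 5h = 08:30 Jorir Republic.

08:30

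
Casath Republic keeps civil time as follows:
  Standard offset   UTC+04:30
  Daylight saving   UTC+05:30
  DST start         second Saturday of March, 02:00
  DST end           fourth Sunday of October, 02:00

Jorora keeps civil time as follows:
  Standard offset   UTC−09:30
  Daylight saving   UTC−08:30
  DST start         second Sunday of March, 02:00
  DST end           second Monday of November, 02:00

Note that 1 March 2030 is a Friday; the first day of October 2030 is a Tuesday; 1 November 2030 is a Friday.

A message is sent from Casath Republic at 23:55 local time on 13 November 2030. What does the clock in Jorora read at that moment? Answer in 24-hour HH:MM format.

09:55

1 March 2030 is a Friday, so the first Saturday is March 2 and the second is March 9.
1 October 2030 is a Tuesday, so the first Sunday is October 6 and the fourth is October 27.
Daylight saving runs 9 March – 27 October; 13 November 2030 is outside that window, so Casath Republic is on standard time at UTC+04:30.
23:55 Casath Republic − 4h30m = 19:25 UTC.
1 March 2030 is a Friday, so the first Sunday is March 3 and the second is March 10.
1 November 2030 is a Friday, so the first Monday is November 4 and the second is November 11.
At the standard offset (UTC−09:30), 19:25 UTC − 9h30m = 09:55 Jorora standard time.
Daylight saving runs 10 March – 11 November; the standard-time date in Jorora, 13 November 2030, is outside that window, so Jorora is on standard time at UTC−09:30.
19:25 UTC − 9h30m = 09:55 Jorora.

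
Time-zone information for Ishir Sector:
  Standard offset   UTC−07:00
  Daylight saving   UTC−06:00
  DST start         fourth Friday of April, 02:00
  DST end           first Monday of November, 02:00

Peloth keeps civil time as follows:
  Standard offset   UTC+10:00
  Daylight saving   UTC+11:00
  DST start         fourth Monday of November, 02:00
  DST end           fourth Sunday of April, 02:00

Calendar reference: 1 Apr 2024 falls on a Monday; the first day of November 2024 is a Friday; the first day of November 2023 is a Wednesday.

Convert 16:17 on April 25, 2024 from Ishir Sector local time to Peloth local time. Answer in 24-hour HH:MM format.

10:17

1 April 2024 is a Monday, so the first Friday is April 5 and the fourth is April 26.
1 November 2024 is a Friday, so the first Monday is November 4.
April 25, 2024 is outside the daylight-saving period (26 April – 4 November), so Ishir Sector is on standard time, UTC−07:00.
16:17 Ishir Sector + 7h = 23:17 UTC.
1 November 2023 is a Wednesday, so the first Monday is November 6 and the fourth is November 27.
1 April 2024 is a Monday, so the first Sunday is April 7 and the fourth is April 28.
At the standard offset (UTC+10:00), 23:17 UTC + 10h = 09:17 Peloth standard time (rolling into the next day, 26 April 2024).
The standard-time date in Peloth, April 26, 2024, lies within the daylight-saving period (27 November 2023 – 28 April 2024), so Peloth is on daylight time, UTC+11:00.
23:17 UTC + 11h = 10:17 Peloth (rolling into the next day, 26 April 2024).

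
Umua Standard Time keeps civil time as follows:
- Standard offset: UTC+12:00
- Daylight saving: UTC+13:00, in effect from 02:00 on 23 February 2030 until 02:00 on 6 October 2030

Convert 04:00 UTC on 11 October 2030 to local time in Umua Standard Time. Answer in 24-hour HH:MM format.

16:00

At the standard offset (UTC+12:00), 04:00 UTC + 12h = 16:00 Umua Standard Time standard time.
The standard-time date in Umua Standard Time, 11 October 2030, does not fall between 23 February and 6 October, so daylight saving is not in effect and Umua Standard Time is at UTC+12:00.
04:00 UTC + 12h = 16:00 local.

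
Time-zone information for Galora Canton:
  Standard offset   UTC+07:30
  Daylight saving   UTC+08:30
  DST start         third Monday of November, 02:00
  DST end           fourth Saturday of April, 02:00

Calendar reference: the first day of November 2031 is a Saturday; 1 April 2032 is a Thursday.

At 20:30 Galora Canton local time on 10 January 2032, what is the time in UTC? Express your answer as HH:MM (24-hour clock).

1 November 2031 is a Saturday, so the first Monday is November 3 and the third is November 17.
1 April 2032 is a Thursday, so the first Saturday is April 3 and the fourth is April 24.
Daylight saving runs 17 November 2031 – 24 April 2032; 10 January 2032 is inside that window, so Galora Canton is at UTC+08:30.
20:30 local − 8h30m = 12:00 UTC.

12:00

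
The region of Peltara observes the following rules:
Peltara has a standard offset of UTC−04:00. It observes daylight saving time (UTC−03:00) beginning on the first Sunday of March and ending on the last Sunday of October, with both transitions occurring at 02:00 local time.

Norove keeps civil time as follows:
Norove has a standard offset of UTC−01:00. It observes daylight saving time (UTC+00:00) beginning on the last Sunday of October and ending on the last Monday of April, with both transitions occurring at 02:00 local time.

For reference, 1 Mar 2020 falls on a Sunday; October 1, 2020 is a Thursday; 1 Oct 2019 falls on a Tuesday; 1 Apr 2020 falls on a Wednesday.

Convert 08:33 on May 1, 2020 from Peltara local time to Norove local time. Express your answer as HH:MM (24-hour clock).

10:33

1 March 2020 is a Sunday, so the first Sunday is March 1.
1 October 2020 is a Thursday, so Sundays fall on 4, 11, 18, 25; the last is October 25.
May 1, 2020 falls between 1 March and 25 October, so daylight saving is in effect and Peltara is at UTC−03:00.
08:33 Peltara + 3h = 11:33 UTC.
1 October 2019 is a Tuesday, so Sundays fall on 6, 13, 20, 27; the last is October 27.
1 April 2020 is a Wednesday, so Mondays fall on 6, 13, 20, 27; the last is April 27.
At the standard offset (UTC−01:00), 11:33 UTC − 1h = 10:33 Norove standard time.
The standard-time date in Norove, May 1, 2020, is outside the daylight-saving period (27 October 2019 – 27 April 2020), so Norove is on standard time, UTC−01:00.
11:33 UTC − 1h = 10:33 Norove.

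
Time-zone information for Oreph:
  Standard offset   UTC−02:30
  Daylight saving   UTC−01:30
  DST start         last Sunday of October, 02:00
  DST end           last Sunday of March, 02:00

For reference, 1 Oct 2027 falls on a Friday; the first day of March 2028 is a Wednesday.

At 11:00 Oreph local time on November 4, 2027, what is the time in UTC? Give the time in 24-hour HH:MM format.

12:30

1 October 2027 is a Friday, so Sundays fall on 3, 10, 17, 24, 31; the last is October 31.
1 March 2028 is a Wednesday, so Sundays fall on 5, 12, 19, 26; the last is March 26.
November 4, 2027 falls between 31 October 2027 and 26 March 2028, so daylight saving is in effect and Oreph is at UTC−01:30.
11:00 local + 1h30m = 12:30 UTC.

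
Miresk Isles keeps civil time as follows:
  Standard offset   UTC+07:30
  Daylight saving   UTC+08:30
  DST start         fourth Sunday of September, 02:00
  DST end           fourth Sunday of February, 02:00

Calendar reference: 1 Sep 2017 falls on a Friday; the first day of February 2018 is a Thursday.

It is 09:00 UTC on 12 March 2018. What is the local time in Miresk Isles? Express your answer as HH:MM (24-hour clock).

16:30

1 September 2017 is a Friday, so the first Sunday is September 3 and the fourth is September 24.
1 February 2018 is a Thursday, so the first Sunday is February 4 and the fourth is February 25.
At the standard offset (UTC+07:30), 09:00 UTC + 7h30m = 16:30 Miresk Isles standard time.
The standard-time date in Miresk Isles, 12 March 2018, does not fall between 24 September 2017 and 25 February 2018, so daylight saving is not in effect and Miresk Isles is at UTC+07:30.
09:00 UTC + 7h30m = 16:30 local.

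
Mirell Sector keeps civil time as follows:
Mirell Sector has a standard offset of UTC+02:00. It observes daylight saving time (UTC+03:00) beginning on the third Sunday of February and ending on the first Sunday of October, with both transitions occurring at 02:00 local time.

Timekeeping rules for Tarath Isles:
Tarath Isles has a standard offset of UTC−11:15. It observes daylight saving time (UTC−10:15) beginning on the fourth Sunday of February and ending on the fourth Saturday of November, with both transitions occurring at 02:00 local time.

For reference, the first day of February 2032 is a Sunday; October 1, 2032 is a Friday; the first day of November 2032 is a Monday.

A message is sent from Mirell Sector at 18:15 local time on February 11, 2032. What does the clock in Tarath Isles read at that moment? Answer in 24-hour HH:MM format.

05:00

1 February 2032 is a Sunday, so the first Sunday is February 1 and the third is February 15.
1 October 2032 is a Friday, so the first Sunday is October 3.
February 11, 2032 does not fall between 15 February and 3 October, so daylight saving is not in effect and Mirell Sector is at UTC+02:00.
18:15 Mirell Sector − 2h = 16:15 UTC.
1 February 2032 is a Sunday, so the first Sunday is February 1 and the fourth is February 22.
1 November 2032 is a Monday, so the first Saturday is November 6 and the fourth is November 27.
At the standard offset (UTC−11:15), 16:15 UTC − 11h15m = 05:00 Tarath Isles standard time.
The standard-time date in Tarath Isles, February 11, 2032, does not fall between 22 February and 27 November, so daylight saving is not in effect and Tarath Isles is at UTC−11:15.
16:15 UTC − 11h15m = 05:00 Tarath Isles.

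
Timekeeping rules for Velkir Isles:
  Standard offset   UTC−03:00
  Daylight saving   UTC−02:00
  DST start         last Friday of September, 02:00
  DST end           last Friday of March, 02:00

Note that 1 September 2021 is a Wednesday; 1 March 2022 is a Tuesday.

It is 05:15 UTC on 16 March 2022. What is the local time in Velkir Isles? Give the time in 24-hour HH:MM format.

1 September 2021 is a Wednesday, so Fridays fall on 3, 10, 17, 24; the last is September 24.
1 March 2022 is a Tuesday, so Fridays fall on 4, 11, 18, 25; the last is March 25.
At the standard offset (UTC−03:00), 05:15 UTC − 3h = 02:15 Velkir Isles standard time.
Daylight saving runs 24 September 2021 – 25 March 2022; the standard-time date in Velkir Isles, 16 March 2022, is inside that window, so Velkir Isles is at UTC−02:00.
05:15 UTC − 2h = 03:15 local.

03:15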